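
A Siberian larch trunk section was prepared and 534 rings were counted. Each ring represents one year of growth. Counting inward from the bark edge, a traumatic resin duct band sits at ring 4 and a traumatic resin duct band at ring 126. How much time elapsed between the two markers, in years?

126 − 4 = 122 rings lie between the two events.
At one ring per year, 122 years elapsed between them.

122 yr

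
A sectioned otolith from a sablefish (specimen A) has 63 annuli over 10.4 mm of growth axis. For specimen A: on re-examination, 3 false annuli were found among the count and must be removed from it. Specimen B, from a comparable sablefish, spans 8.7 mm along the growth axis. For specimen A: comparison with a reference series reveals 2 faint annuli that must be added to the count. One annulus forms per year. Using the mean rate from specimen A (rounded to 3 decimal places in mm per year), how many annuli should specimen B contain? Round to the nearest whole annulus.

52 annuli

Specimen A: adjusted count: 63 − 3 + 2 = 62 annuli.
A: Mean rate = 10.4 mm / 62 years ≈ 0.168 mm per year.
Specimen B: 8.7 mm / 0.168 mm per year = 51.79 years ≈ 52 annuli.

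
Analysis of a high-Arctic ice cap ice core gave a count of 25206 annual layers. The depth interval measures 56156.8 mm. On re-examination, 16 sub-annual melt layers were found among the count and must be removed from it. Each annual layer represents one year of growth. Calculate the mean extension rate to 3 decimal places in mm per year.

2.229 mm per year

Correcting the raw count gives 25206 − 16 = 25190 true annual layers.
56156.8 mm over 25190 years gives 56156.8 / 25190 ≈ 2.229 mm per year.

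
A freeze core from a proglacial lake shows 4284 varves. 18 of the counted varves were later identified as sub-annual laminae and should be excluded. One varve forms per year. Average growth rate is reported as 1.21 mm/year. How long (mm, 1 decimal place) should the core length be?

5161.9 mm

Adjusted count: 4284 − 18 = 4266 varves.
4266 years at 1.21 mm/year gives 1.21 × 4266 = 5161.9 mm.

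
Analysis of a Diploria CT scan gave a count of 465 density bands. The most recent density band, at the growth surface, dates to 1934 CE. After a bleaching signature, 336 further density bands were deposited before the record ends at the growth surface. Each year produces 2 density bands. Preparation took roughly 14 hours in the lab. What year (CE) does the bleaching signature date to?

336 density bands post-date the bleaching signature.
Dividing by 2 density bands per year: 336 / 2 = 168 years.
1934 − 168 = 1766 CE.

1766 CE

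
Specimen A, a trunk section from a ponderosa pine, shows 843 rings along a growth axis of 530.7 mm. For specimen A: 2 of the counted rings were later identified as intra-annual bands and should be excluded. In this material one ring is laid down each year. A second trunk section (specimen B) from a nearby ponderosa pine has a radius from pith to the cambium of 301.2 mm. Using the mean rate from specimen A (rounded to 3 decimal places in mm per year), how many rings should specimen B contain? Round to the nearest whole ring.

Specimen A: after corrections the count is 843 − 2 = 841 rings.
A: Mean rate = 530.7 mm / 841 years ≈ 0.631 mm/yr.
Specimen B: 301.2 mm / 0.631 mm per year = 477.34 years ≈ 477 rings.

477 rings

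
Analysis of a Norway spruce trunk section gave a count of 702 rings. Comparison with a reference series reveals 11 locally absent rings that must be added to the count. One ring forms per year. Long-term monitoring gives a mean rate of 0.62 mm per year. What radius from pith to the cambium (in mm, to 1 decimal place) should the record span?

True ring count = 702 + 11 = 713.
Length ≈ 0.62 × 713 = 442.1 mm.

442.1 mm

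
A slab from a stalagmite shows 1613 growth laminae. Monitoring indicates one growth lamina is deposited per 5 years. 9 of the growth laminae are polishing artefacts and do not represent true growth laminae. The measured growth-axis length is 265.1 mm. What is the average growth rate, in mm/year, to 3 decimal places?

0.033 mm/year

After corrections the count is 1613 − 9 = 1604 growth laminae.
At 5 years per growth lamina, 1604 × 5 = 8020 years.
Mean rate = 265.1 mm / 8020 years ≈ 0.033 mm/year.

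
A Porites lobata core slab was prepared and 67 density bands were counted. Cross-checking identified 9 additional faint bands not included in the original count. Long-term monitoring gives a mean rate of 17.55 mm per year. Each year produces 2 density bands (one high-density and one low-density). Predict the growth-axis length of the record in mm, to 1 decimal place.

Correcting the raw count gives 67 + 9 = 76 true density bands.
With 2 density bands per year, 76 / 2 = 38 years.
38 years at 17.55 mm/year gives 17.55 × 38 = 666.9 mm.

666.9 mm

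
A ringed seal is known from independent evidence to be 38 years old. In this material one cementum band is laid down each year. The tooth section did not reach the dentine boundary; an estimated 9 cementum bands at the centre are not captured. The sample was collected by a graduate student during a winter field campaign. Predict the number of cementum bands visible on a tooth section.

Expected cementum bands over 38 years: 38.
38 − 9 missed = 29 cementum bands expected in the prepared section.

29 cementum bands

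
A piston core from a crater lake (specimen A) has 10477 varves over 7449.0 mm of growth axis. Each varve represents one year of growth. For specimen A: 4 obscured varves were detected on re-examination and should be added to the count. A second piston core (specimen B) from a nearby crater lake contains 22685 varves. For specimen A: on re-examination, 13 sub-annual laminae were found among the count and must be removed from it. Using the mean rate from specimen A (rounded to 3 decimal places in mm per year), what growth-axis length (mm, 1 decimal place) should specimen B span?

16151.7 mm

Specimen A: adjusted count: 10477 − 13 + 4 = 10468 varves.
A: Extension rate ≈ 7449.0 / 10468 = 0.712 mm per year.
Length of B = 0.712 × 22685 = 16151.7 mm.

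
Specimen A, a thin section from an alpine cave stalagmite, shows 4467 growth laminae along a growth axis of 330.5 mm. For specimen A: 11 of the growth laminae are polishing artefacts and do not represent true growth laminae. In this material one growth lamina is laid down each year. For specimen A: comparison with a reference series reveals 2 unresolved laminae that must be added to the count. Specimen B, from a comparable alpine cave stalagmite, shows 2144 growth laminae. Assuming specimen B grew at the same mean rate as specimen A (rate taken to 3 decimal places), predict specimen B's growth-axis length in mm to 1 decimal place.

158.7 mm

Specimen A: true growth lamina count = 4467 − 11 + 2 = 4458.
A: 330.5 mm over 4458 years gives 330.5 / 4458 ≈ 0.074 mm/yr.
Length of B = 0.074 × 2144 = 158.7 mm.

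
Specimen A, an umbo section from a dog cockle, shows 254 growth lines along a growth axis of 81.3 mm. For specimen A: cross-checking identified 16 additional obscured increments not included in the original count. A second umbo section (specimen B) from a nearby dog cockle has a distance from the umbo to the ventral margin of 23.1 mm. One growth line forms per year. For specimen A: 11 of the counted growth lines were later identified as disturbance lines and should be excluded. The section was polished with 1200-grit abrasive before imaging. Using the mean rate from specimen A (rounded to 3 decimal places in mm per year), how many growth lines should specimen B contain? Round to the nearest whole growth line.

Specimen A: correcting the raw count gives 254 − 11 + 16 = 259 true growth lines.
A: 81.3 mm over 259 years gives 81.3 / 259 ≈ 0.314 mm/year.
For B, 23.1 / 0.314 = 73.57 years ≈ 74 growth lines.

74 growth lines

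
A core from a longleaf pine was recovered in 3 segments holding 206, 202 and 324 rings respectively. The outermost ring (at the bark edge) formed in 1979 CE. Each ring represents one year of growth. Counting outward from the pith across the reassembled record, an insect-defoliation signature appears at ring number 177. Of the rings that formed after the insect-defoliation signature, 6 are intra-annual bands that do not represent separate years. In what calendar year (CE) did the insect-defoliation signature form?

1430 CE

Total rings = 206 + 202 + 324 = 732.
Between ring 177 and the bark edge there are 732 − 177 = 555 rings.
Removing the 6 false rings leaves 555 − 6 = 549 true rings beyond the insect-defoliation signature.
1979 − 549 = 1430 CE.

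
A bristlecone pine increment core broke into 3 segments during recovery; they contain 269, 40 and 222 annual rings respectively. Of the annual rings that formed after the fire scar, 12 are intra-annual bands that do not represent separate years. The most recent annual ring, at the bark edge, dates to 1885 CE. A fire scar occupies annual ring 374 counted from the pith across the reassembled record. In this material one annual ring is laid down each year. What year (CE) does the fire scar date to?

Total annual rings = 269 + 40 + 222 = 531.
Between annual ring 374 and the bark edge there are 531 − 374 = 157 annual rings.
Removing the 12 false annual rings leaves 157 − 12 = 145 true annual rings beyond the fire scar.
The annual ring at the bark edge is 1885 CE, so the fire scar dates to 1885 − 145 = 1740 CE.

1740 CE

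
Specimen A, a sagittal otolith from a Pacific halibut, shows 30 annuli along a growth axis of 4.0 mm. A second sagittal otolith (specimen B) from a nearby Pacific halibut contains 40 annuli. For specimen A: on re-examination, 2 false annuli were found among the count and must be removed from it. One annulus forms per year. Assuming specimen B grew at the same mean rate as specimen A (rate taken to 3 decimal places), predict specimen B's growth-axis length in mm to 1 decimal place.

Specimen A: after corrections the count is 30 − 2 = 28 annuli.
A: Extension rate ≈ 4.0 / 28 = 0.143 mm per year.
For B, 0.143 mm/year × 40 years = 5.7 mm.

5.7 mm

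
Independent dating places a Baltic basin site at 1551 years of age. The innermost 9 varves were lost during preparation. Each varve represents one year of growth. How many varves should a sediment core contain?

1542 varves

Expected varves over 1551 years: 1551.
1551 − 9 missed = 1542 varves expected in the prepared section.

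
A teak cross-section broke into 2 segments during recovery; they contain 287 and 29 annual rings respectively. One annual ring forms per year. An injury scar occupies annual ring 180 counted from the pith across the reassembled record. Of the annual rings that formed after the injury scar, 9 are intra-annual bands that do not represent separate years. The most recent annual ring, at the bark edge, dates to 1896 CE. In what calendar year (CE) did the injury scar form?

Total annual rings = 287 + 29 = 316.
316 − 180 = 136 annual rings lie beyond the injury scar toward the bark edge.
Removing the 9 false annual rings leaves 136 − 9 = 127 true annual rings beyond the injury scar.
1896 − 127 = 1769 CE.

1769 CE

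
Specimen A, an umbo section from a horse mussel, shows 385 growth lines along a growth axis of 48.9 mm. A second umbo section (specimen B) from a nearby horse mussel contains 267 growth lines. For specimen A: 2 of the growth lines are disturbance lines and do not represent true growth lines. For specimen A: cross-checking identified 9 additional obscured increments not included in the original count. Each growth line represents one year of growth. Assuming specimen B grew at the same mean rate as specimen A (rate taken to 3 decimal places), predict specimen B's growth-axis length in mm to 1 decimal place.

Specimen A: adjusted count: 385 − 2 + 9 = 392 growth lines.
A: Mean rate = 48.9 mm / 392 years ≈ 0.125 mm/year.
Length of B = 0.125 × 267 = 33.4 mm.

33.4 mm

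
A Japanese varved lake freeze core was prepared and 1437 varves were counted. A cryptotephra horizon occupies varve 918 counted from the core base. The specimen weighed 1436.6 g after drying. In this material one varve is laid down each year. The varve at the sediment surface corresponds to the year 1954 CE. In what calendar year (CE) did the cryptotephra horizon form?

The cryptotephra horizon sits at varve 918 from the core base, so 1437 − 918 = 519 varves formed after it.
Counting back 519 years from 1954 CE places the cryptotephra horizon in 1954 − 519 = 1435 CE.

1435 CE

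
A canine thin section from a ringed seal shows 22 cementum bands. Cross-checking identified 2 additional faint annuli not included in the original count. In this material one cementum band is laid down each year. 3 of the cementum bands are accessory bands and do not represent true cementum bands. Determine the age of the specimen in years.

After corrections the count is 22 − 3 + 2 = 21 cementum bands.
One cementum band per year makes the duration 21 years.

21 yr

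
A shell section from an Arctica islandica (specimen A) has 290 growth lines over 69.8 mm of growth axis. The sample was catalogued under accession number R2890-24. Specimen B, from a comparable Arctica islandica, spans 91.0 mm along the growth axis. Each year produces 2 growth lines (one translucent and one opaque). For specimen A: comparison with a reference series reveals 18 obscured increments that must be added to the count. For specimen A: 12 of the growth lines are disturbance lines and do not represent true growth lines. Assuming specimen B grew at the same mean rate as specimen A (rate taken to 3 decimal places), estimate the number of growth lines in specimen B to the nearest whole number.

386 growth lines

Specimen A: adjusted count: 290 − 12 + 18 = 296 growth lines.
Specimen A: 296 growth lines at 2 per year is 296 / 2 = 148 years.
A: Mean rate = 69.8 mm / 148 years ≈ 0.472 mm per year.
Specimen B: 91.0 mm / 0.472 mm per year = 192.80 years; at 2 growth lines per year that is 192.80 × 2 ≈ 386 growth lines.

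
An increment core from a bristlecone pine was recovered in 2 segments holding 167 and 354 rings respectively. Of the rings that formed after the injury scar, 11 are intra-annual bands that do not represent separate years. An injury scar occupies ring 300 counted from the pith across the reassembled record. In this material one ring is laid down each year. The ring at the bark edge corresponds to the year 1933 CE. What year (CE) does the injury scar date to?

1723 CE

Total rings = 167 + 354 = 521.
Between ring 300 and the bark edge there are 521 − 300 = 221 rings.
Removing the 11 false rings leaves 221 − 11 = 210 true rings beyond the injury scar.
Counting back 210 years from 1933 CE places the injury scar in 1933 − 210 = 1723 CE.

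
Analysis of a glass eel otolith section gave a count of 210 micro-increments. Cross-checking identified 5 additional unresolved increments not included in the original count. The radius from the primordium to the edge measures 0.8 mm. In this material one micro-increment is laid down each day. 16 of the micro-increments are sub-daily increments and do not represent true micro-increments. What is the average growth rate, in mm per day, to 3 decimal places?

0.004 mm per day

After corrections the count is 210 − 16 + 5 = 199 micro-increments.
0.8 mm over 199 days gives 0.8 / 199 ≈ 0.004 mm per day.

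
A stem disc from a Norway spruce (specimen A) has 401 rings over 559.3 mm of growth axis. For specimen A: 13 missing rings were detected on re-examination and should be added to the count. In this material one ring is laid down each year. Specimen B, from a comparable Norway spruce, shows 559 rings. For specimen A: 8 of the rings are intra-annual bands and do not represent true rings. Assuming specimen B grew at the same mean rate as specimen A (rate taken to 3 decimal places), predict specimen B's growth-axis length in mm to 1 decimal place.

Specimen A: after corrections the count is 401 − 8 + 13 = 406 rings.
A: Extension rate ≈ 559.3 / 406 = 1.378 mm per year.
B's length ≈ 1.378 × 559 = 770.3 mm.

770.3 mm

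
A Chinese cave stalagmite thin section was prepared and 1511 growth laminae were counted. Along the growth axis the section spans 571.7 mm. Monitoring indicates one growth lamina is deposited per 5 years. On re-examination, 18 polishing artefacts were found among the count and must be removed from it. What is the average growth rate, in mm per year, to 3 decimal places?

0.077 mm per year

After corrections the count is 1511 − 18 = 1493 growth laminae.
1493 growth laminae at 5 years each span 1493 × 5 = 7465 years.
571.7 mm over 7465 years gives 571.7 / 7465 ≈ 0.077 mm per year.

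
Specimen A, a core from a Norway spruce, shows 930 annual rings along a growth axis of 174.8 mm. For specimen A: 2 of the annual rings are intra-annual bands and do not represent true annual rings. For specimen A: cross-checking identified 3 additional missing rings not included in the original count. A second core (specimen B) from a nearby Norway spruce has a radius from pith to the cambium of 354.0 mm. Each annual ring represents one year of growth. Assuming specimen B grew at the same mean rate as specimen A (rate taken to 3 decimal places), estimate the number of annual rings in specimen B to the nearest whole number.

Specimen A: adjusted count: 930 − 2 + 3 = 931 annual rings.
A: Extension rate ≈ 174.8 / 931 = 0.188 mm per year.
Specimen B: 354.0 mm / 0.188 mm per year = 1882.98 years ≈ 1883 annual rings.

1883 annual rings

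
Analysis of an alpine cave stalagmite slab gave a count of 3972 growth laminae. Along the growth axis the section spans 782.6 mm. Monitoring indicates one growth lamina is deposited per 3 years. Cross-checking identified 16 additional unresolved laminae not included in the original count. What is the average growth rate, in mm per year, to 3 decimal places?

After corrections the count is 3972 + 16 = 3988 growth laminae.
Multiplying by 3 years per growth lamina: 3988 × 3 = 11964 years.
Mean rate = 782.6 mm / 11964 years ≈ 0.065 mm per year.

0.065 mm per year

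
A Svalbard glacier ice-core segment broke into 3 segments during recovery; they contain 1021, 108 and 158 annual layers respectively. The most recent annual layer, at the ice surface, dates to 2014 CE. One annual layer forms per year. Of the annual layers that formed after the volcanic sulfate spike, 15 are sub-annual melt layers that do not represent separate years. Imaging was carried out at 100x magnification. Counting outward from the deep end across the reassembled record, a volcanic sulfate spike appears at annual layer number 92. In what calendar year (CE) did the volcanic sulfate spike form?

Total annual layers = 1021 + 108 + 158 = 1287.
1287 − 92 = 1195 annual layers lie beyond the volcanic sulfate spike toward the ice surface.
Removing the 15 false annual layers leaves 1195 − 15 = 1180 true annual layers beyond the volcanic sulfate spike.
2014 − 1180 = 834 CE.

834 CE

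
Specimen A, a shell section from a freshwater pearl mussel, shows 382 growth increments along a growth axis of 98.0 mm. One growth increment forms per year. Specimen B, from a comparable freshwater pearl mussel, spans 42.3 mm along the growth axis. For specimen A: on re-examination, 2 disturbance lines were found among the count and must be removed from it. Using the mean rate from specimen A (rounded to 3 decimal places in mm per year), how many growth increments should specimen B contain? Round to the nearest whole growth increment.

164 growth increments

Specimen A: after corrections the count is 382 − 2 = 380 growth increments.
A: 98.0 mm over 380 years gives 98.0 / 380 ≈ 0.258 mm/yr.
Specimen B: 42.3 mm / 0.258 mm per year = 163.95 years ≈ 164 growth increments.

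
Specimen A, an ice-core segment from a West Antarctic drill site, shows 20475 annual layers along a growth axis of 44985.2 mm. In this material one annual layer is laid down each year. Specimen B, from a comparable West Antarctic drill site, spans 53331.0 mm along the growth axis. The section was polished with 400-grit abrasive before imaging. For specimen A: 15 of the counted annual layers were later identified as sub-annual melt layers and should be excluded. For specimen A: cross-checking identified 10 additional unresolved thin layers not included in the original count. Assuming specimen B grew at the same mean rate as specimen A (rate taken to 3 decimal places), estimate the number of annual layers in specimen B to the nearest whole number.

Specimen A: correcting the raw count gives 20475 − 15 + 10 = 20470 true annual layers.
A: 44985.2 mm over 20470 years gives 44985.2 / 20470 ≈ 2.198 mm/year.
B spans 53331.0 / 2.198 = 24263.42 years ≈ 24263 annual layers.

24263 annual layers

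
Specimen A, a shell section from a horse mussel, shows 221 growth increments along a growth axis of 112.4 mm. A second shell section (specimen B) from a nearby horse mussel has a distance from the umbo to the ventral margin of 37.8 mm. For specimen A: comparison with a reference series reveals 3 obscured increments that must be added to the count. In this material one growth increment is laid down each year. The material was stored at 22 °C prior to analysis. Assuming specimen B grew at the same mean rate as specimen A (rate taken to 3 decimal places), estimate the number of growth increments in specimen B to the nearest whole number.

75 growth increments

Specimen A: after corrections the count is 221 + 3 = 224 growth increments.
A: Mean rate = 112.4 mm / 224 years ≈ 0.502 mm per year.
Specimen B: 37.8 mm / 0.502 mm per year = 75.30 years ≈ 75 growth increments.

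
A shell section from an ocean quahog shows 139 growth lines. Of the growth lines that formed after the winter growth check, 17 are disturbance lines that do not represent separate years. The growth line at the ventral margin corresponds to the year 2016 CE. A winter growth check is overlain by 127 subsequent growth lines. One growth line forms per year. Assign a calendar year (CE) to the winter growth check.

127 growth lines formed after the winter growth check.
Removing the 17 false growth lines leaves 127 − 17 = 110 true growth lines beyond the winter growth check.
The growth line at the ventral margin is 2016 CE, so the winter growth check dates to 2016 − 110 = 1906 CE.

1906 CE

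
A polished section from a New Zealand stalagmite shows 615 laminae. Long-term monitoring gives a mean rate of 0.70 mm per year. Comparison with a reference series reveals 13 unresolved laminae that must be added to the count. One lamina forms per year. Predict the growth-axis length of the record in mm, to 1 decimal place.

439.6 mm

After corrections the count is 615 + 13 = 628 laminae.
628 years at 0.70 mm/year gives 0.70 × 628 = 439.6 mm.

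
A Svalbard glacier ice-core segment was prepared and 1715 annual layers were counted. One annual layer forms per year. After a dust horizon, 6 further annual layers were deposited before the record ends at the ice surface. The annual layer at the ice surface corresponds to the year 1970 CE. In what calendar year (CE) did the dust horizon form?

1964 CE

6 annual layers formed after the dust horizon.
The annual layer at the ice surface is 1970 CE, so the dust horizon dates to 1970 − 6 = 1964 CE.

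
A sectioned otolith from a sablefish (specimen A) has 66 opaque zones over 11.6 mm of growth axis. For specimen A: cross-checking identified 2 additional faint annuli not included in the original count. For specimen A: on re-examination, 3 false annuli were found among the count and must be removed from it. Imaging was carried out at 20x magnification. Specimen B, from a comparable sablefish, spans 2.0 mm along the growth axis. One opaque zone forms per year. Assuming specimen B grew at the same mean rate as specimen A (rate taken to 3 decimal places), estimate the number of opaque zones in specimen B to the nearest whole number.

Specimen A: correcting the raw count gives 66 − 3 + 2 = 65 true opaque zones.
A: Extension rate ≈ 11.6 / 65 = 0.178 mm/yr.
B spans 2.0 / 0.178 = 11.24 years ≈ 11 opaque zones.

11 opaque zones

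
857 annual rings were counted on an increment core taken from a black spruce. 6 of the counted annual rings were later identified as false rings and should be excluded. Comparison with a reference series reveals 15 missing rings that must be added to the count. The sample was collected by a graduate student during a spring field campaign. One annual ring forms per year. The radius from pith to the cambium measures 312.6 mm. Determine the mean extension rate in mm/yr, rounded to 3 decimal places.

0.361 mm/yr

After corrections the count is 857 − 6 + 15 = 866 annual rings.
Extension rate ≈ 312.6 / 866 = 0.361 mm/yr.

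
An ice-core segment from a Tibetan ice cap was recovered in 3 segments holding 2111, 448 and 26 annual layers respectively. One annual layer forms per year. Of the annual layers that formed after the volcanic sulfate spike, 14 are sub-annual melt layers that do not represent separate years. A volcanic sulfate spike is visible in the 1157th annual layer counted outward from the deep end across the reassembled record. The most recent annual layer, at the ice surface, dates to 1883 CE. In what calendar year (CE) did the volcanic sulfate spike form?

Total annual layers = 2111 + 448 + 26 = 2585.
2585 − 1157 = 1428 annual layers lie beyond the volcanic sulfate spike toward the ice surface.
Removing the 14 false annual layers leaves 1428 − 14 = 1414 true annual layers beyond the volcanic sulfate spike.
The annual layer at the ice surface is 1883 CE, so the volcanic sulfate spike dates to 1883 − 1414 = 469 CE.

469 CE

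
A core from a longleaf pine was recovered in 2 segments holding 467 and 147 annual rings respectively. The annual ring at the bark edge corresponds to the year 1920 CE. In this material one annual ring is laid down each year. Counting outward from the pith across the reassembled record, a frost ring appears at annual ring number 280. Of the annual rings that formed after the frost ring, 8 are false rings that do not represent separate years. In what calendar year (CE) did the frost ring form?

Total annual rings = 467 + 147 = 614.
Between annual ring 280 and the bark edge there are 614 − 280 = 334 annual rings.
Removing the 8 false annual rings leaves 334 − 8 = 326 true annual rings beyond the frost ring.
The annual ring at the bark edge is 1920 CE, so the frost ring dates to 1920 − 326 = 1594 CE.

1594 CE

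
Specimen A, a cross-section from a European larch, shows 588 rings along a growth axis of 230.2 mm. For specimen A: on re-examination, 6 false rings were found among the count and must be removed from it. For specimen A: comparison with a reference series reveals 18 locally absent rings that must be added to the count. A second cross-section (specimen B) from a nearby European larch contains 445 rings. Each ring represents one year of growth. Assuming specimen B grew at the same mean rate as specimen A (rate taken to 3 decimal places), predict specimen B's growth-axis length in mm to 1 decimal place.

Specimen A: after corrections the count is 588 − 6 + 18 = 600 rings.
A: 230.2 mm over 600 years gives 230.2 / 600 ≈ 0.384 mm/year.
B's length ≈ 0.384 × 445 = 170.9 mm.

170.9 mm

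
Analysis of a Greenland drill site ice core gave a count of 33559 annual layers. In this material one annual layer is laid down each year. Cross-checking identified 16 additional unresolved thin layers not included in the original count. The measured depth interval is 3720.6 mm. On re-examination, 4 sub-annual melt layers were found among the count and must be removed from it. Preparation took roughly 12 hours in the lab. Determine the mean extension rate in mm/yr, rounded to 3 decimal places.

0.111 mm/yr

Adjusted count: 33559 − 4 + 16 = 33571 annual layers.
Extension rate ≈ 3720.6 / 33571 = 0.111 mm/yr.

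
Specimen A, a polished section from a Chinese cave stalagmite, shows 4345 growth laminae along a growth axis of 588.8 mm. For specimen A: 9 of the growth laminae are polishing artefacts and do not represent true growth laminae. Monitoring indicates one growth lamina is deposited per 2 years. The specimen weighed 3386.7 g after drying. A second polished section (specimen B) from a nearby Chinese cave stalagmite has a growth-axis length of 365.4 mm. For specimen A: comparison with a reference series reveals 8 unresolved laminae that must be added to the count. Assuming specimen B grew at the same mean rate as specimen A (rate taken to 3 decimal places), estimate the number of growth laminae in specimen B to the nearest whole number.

Specimen A: adjusted count: 4345 − 9 + 8 = 4344 growth laminae.
Specimen A: at 2 years per growth lamina, 4344 × 2 = 8688 years.
A: Mean rate = 588.8 mm / 8688 years ≈ 0.068 mm/yr.
B spans 365.4 / 0.068 = 5373.53 years; at 2 years per growth lamina that is 5373.53 / 2 ≈ 2687 growth laminae.

2687 growth laminae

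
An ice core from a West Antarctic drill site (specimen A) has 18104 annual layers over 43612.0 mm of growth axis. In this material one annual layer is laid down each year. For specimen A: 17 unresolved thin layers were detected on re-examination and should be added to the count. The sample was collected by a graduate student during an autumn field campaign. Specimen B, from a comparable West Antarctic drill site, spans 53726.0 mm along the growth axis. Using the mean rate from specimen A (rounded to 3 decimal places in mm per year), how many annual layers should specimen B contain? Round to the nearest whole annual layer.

Specimen A: adjusted count: 18104 + 17 = 18121 annual layers.
A: Extension rate ≈ 43612.0 / 18121 = 2.407 mm/year.
For B, 53726.0 / 2.407 = 22320.73 years ≈ 22321 annual layers.

22321 annual layers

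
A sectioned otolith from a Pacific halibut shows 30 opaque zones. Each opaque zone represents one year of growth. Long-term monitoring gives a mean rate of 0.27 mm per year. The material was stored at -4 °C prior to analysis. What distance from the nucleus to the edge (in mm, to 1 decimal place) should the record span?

8.1 mm

The record spans 30 years at 0.27 mm per year.
Predicted length = 0.27 mm/year × 30 years = 8.1 mm.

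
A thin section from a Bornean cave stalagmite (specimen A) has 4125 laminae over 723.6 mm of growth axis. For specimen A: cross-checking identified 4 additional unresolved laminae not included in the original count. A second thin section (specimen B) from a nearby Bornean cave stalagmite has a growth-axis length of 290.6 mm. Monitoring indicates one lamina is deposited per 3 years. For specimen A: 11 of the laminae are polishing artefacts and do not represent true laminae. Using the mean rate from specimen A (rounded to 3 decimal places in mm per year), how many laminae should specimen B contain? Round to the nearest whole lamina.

1642 laminae

Specimen A: correcting the raw count gives 4125 − 11 + 4 = 4118 true laminae.
Specimen A: 4118 laminae at 3 years each span 4118 × 3 = 12354 years.
A: Mean rate = 723.6 mm / 12354 years ≈ 0.059 mm per year.
For B, 290.6 / 0.059 = 4925.42 years; at 3 years per lamina that is 4925.42 / 3 ≈ 1642 laminae.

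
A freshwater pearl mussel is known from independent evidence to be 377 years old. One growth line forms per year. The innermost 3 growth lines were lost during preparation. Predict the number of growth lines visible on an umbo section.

374 growth lines

One growth line per year gives 377 growth lines over 377 years.
Subtracting the 3 growth lines not captured gives 377 − 3 = 374 growth lines in the record.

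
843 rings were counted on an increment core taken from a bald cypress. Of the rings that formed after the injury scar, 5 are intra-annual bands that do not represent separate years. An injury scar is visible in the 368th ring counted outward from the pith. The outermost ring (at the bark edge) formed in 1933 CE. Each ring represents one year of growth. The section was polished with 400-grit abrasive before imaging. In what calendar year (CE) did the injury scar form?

1463 CE

The injury scar sits at ring 368 from the pith, so 843 − 368 = 475 rings formed after it.
Removing the 5 false rings leaves 475 − 5 = 470 true rings beyond the injury scar.
The ring at the bark edge is 1933 CE, so the injury scar dates to 1933 − 470 = 1463 CE.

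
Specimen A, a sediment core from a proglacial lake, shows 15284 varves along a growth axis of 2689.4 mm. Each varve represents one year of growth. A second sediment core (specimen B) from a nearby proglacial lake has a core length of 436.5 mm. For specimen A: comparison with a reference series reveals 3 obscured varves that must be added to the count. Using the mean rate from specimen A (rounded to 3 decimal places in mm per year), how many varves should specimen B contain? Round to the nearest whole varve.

2480 varves

Specimen A: correcting the raw count gives 15284 + 3 = 15287 true varves.
A: Extension rate ≈ 2689.4 / 15287 = 0.176 mm/year.
Specimen B: 436.5 mm / 0.176 mm per year = 2480.11 years ≈ 2480 varves.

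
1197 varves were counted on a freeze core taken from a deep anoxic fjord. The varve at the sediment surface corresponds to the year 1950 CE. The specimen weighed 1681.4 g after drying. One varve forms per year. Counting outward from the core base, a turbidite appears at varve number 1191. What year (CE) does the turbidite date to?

1944 CE

1197 − 1191 = 6 varves lie beyond the turbidite toward the sediment surface.
1950 − 6 = 1944 CE.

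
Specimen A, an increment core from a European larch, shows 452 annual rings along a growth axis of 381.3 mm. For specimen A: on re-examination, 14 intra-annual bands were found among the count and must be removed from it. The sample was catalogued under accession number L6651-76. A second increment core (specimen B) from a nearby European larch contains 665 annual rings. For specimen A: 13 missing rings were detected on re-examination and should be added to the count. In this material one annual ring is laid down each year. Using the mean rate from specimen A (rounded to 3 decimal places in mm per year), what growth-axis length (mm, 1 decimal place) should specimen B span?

Specimen A: correcting the raw count gives 452 − 14 + 13 = 451 true annual rings.
A: Extension rate ≈ 381.3 / 451 = 0.845 mm per year.
Length of B = 0.845 × 665 = 561.9 mm.

561.9 mm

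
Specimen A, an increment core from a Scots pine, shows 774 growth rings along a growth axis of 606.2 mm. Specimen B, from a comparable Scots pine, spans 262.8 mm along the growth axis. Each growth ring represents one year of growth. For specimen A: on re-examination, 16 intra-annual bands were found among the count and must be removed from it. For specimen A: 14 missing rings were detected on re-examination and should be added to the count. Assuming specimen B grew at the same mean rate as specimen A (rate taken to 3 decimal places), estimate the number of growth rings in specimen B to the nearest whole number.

Specimen A: after corrections the count is 774 − 16 + 14 = 772 growth rings.
A: 606.2 mm over 772 years gives 606.2 / 772 ≈ 0.785 mm/yr.
B spans 262.8 / 0.785 = 334.78 years ≈ 335 growth rings.

335 growth rings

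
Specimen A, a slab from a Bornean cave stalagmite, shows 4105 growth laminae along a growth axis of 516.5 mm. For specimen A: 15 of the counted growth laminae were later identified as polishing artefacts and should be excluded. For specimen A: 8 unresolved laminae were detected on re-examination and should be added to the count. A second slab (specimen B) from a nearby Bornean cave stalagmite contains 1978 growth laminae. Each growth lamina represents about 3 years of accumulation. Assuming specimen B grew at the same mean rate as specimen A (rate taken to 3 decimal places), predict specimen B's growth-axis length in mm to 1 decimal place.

Specimen A: after corrections the count is 4105 − 15 + 8 = 4098 growth laminae.
Specimen A: 4098 growth laminae at 3 years each span 4098 × 3 = 12294 years.
A: Extension rate ≈ 516.5 / 12294 = 0.042 mm/year.
Specimen B: 1978 growth laminae at 3 years each span 1978 × 3 = 5934 years. B's length ≈ 0.042 × 5934 = 249.2 mm.

249.2 mm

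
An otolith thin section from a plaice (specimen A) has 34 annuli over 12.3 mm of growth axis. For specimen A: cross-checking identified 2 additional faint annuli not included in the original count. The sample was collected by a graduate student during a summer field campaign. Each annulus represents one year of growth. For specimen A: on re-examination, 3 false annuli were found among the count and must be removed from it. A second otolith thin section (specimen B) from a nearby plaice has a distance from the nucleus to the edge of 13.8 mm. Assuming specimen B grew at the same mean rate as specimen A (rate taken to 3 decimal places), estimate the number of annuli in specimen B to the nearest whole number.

37 annuli

Specimen A: after corrections the count is 34 − 3 + 2 = 33 annuli.
A: Mean rate = 12.3 mm / 33 years ≈ 0.373 mm/year.
B spans 13.8 / 0.373 = 37.00 years ≈ 37 annuli.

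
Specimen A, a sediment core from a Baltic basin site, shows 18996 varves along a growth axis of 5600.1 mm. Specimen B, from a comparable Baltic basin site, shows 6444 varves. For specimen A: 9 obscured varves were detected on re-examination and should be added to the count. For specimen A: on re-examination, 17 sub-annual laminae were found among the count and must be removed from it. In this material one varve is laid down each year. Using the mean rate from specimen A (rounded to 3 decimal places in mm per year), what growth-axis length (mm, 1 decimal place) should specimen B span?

1901.0 mm

Specimen A: adjusted count: 18996 − 17 + 9 = 18988 varves.
A: Extension rate ≈ 5600.1 / 18988 = 0.295 mm/yr.
For B, 0.295 mm/year × 6444 years = 1901.0 mm.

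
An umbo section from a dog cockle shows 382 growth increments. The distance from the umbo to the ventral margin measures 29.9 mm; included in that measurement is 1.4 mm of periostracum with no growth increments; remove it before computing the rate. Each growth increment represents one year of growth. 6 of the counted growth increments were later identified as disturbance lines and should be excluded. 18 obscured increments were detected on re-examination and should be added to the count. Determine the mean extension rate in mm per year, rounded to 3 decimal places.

0.072 mm per year

After corrections the count is 382 − 6 + 18 = 394 growth increments.
Removing the 1.4 mm offcut leaves 29.9 − 1.4 = 28.5 mm.
Extension rate ≈ 28.5 / 394 = 0.072 mm per year.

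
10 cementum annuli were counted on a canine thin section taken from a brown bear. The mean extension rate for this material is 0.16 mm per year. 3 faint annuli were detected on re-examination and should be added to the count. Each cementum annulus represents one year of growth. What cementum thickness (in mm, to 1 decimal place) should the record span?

2.1 mm

Adjusted count: 10 + 3 = 13 cementum annuli.
13 years at 0.16 mm/year gives 0.16 × 13 = 2.1 mm.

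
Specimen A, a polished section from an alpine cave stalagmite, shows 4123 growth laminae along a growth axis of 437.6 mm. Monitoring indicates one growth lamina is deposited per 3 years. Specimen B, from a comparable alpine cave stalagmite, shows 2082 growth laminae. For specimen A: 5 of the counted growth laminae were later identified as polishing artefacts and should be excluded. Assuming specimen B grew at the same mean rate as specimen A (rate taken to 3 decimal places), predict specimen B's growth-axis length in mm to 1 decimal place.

Specimen A: adjusted count: 4123 − 5 = 4118 growth laminae.
Specimen A: 4118 growth laminae at 3 years each span 4118 × 3 = 12354 years.
A: Extension rate ≈ 437.6 / 12354 = 0.035 mm/year.
Specimen B: at 3 years per growth lamina, 2082 × 3 = 6246 years. For B, 0.035 mm/year × 6246 years = 218.6 mm.

218.6 mm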